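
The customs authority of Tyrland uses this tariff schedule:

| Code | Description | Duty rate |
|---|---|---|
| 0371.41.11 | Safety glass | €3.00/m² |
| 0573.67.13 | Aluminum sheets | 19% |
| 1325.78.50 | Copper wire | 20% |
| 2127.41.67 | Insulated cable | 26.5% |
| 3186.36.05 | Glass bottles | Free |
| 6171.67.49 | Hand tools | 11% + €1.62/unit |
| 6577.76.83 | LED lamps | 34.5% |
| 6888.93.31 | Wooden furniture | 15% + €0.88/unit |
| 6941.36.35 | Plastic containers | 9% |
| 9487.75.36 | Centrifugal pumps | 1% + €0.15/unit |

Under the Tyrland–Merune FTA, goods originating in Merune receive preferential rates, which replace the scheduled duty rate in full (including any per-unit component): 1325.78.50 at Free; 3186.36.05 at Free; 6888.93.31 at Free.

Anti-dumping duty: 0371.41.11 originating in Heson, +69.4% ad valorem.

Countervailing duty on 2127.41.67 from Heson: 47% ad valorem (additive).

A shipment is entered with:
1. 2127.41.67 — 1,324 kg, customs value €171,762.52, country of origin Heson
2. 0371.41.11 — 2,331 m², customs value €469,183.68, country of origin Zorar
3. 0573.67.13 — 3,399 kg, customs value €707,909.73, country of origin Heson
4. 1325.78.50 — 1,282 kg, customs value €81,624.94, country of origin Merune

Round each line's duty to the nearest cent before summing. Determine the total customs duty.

€267,741.30

Line 1 (2127.41.67, Heson, 1,324 kg, €171,762.52):
Base rate for 2127.41.67 is 26.5%.
Additional duty on 2127.41.67 from Heson: +47%. Applied ad valorem rate: 26.5% + 47% = 73.5%.
Duty = €171,762.52 × 73.5% = €126,245.45.
Line 2 (0371.41.11, Zorar, 2,331 m², €469,183.68):
Base rate for 0371.41.11 is €3.00/m².
The additional-duty order on 0371.41.11 targets Heson, not Zorar; it does not apply.
Duty = 2,331 × €3.00 = €6,993.00.
Line 3 (0573.67.13, Heson, 3,399 kg, €707,909.73):
Base rate for 0573.67.13 is 19%.
Duty = €707,909.73 × 19% = €134,502.85.
Line 4 (1325.78.50, Merune, 1,282 kg, €81,624.94):
Base rate for 1325.78.50 is 20%.
Origin Merune qualifies under the Tyrland–Merune agreement and 1325.78.50 is covered: preferential rate Free applies instead.
Duty = €81,624.94 × 0% = €0.00.
Total = €126,245.45 + €6,993.00 + €134,502.85 + €0.00 = €267,741.30.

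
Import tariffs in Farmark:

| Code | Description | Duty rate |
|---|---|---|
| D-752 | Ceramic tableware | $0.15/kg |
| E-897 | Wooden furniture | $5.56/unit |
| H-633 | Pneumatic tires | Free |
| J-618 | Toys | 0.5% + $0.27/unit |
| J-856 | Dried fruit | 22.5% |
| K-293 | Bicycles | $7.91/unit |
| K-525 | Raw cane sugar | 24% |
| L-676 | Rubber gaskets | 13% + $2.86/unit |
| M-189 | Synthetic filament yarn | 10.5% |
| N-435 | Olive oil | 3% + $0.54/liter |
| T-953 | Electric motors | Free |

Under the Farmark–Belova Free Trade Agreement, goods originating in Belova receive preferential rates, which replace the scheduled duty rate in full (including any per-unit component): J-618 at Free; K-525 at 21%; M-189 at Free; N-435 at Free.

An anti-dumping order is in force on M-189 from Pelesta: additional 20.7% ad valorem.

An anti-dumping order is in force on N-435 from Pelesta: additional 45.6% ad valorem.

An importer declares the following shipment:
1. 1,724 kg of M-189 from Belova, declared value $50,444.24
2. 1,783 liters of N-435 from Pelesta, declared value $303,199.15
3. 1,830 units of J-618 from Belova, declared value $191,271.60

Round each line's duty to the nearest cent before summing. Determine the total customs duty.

$148,317.61

Line 1 (M-189, Belova, 1,724 kg, $50,444.24):
Base rate for M-189 is 10.5%.
Origin Belova qualifies under the Farmark–Belova agreement and M-189 is covered: preferential rate Free applies instead.
The additional-duty order on M-189 targets Pelesta, not Belova; it does not apply.
Duty = $50,444.24 × 0% = $0.00.
Line 2 (N-435, Pelesta, 1,783 liters, $303,199.15):
Base rate for N-435 is 3% + $0.54/liter.
N-435 has an FTA preferential rate, but origin Pelesta is not Belova; base rate stands.
Additional duty on N-435 from Pelesta: +45.6%. Applied ad valorem rate: 3% + 45.6% = 48.6%.
Duty = $303,199.15 × 48.6% + 1,783 × $0.54 = $148,317.61.
Line 3 (J-618, Belova, 1,830 units, $191,271.60):
Base rate for J-618 is 0.5% + $0.27/unit.
Origin Belova qualifies under the Farmark–Belova agreement and J-618 is covered: preferential rate Free applies instead.
Duty = $191,271.60 × 0% = $0.00.
Total = $0.00 + $148,317.61 + $0.00 = $148,317.61.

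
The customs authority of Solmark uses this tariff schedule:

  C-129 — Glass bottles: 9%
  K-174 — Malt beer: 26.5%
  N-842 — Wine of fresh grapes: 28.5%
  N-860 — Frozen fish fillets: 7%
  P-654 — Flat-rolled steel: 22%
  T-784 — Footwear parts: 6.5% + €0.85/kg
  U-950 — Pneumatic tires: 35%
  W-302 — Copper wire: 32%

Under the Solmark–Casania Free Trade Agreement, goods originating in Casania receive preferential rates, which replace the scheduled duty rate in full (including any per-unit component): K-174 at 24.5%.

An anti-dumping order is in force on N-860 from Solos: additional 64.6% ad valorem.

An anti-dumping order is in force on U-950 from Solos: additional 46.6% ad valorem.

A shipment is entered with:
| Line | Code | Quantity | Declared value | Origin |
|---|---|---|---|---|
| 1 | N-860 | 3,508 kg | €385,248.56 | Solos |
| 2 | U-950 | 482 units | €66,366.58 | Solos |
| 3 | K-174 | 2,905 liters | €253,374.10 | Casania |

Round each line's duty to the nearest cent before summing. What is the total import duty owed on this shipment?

Line 1 (N-860, Solos, 3,508 kg, €385,248.56):
Base rate for N-860 is 7%.
Additional duty on N-860 from Solos: +64.6%. Applied ad valorem rate: 7% + 64.6% = 71.6%.
Duty = €385,248.56 × 71.6% = €275,837.97.
Line 2 (U-950, Solos, 482 units, €66,366.58):
Base rate for U-950 is 35%.
Additional duty on U-950 from Solos: +46.6%. Applied ad valorem rate: 35% + 46.6% = 81.6%.
Duty = €66,366.58 × 81.6% = €54,155.13.
Line 3 (K-174, Casania, 2,905 liters, €253,374.10):
Base rate for K-174 is 26.5%.
Origin Casania qualifies under the Solmark–Casania agreement and K-174 is covered: preferential rate 24.5% applies instead.
Duty = €253,374.10 × 24.5% = €62,076.65.
Total = €275,837.97 + €54,155.13 + €62,076.65 = €392,069.75.

€392,069.75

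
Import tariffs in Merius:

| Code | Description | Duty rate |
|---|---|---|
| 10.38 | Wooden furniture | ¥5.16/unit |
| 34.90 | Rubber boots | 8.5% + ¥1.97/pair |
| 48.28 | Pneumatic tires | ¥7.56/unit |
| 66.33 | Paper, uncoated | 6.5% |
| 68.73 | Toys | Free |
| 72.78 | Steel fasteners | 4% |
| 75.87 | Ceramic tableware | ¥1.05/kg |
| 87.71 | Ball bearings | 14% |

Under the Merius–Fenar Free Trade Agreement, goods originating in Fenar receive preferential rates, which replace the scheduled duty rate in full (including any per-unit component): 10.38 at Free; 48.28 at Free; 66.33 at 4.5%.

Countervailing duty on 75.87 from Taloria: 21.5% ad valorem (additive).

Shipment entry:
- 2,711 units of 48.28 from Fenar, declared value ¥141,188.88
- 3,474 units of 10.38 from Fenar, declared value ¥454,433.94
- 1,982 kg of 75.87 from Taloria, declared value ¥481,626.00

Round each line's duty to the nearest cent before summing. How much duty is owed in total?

¥105,630.69

Line 1 (48.28, Fenar, 2,711 units, ¥141,188.88):
Base rate for 48.28 is ¥7.56/unit.
Origin Fenar qualifies under the Merius–Fenar agreement and 48.28 is covered: preferential rate Free applies instead.
Duty = ¥141,188.88 × 0% = ¥0.00.
Line 2 (10.38, Fenar, 3,474 units, ¥454,433.94):
Base rate for 10.38 is ¥5.16/unit.
Origin Fenar qualifies under the Merius–Fenar agreement and 10.38 is covered: preferential rate Free applies instead.
Duty = ¥454,433.94 × 0% = ¥0.00.
Line 3 (75.87, Taloria, 1,982 kg, ¥481,626.00):
Base rate for 75.87 is ¥1.05/kg.
Additional duty on 75.87 from Taloria: +21.5% ad valorem. Applied ad valorem rate = 21.5%.
Duty = ¥481,626.00 × 21.5% + 1,982 × ¥1.05 = ¥105,630.69.
Total = ¥0.00 + ¥0.00 + ¥105,630.69 = ¥105,630.69.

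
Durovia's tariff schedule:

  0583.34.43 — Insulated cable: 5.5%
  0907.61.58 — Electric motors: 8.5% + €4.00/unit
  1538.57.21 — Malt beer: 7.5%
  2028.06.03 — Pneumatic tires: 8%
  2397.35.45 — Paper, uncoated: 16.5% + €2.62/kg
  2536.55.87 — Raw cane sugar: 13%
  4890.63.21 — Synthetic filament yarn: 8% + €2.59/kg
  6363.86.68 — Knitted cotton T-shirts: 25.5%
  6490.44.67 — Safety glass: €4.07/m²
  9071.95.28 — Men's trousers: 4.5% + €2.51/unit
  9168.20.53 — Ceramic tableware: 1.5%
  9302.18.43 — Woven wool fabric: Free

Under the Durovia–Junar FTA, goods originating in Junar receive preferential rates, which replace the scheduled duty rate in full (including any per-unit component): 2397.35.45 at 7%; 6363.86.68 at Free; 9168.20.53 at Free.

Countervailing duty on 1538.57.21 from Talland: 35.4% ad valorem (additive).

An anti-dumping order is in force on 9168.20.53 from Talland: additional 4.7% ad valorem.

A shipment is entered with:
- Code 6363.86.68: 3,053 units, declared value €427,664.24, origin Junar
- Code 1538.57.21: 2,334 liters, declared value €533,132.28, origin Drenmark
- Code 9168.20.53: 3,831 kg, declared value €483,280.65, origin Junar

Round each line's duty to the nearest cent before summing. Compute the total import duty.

Line 1 (6363.86.68, Junar, 3,053 units, €427,664.24):
Base rate for 6363.86.68 is 25.5%.
Origin Junar qualifies under the Durovia–Junar agreement and 6363.86.68 is covered: preferential rate Free applies instead.
Duty = €427,664.24 × 0% = €0.00.
Line 2 (1538.57.21, Drenmark, 2,334 liters, €533,132.28):
Base rate for 1538.57.21 is 7.5%.
The additional-duty order on 1538.57.21 targets Talland, not Drenmark; it does not apply.
Duty = €533,132.28 × 7.5% = €39,984.92.
Line 3 (9168.20.53, Junar, 3,831 kg, €483,280.65):
Base rate for 9168.20.53 is 1.5%.
Origin Junar qualifies under the Durovia–Junar agreement and 9168.20.53 is covered: preferential rate Free applies instead.
The additional-duty order on 9168.20.53 targets Talland, not Junar; it does not apply.
Duty = €483,280.65 × 0% = €0.00.
Total = €0.00 + €39,984.92 + €0.00 = €39,984.92.

€39,984.92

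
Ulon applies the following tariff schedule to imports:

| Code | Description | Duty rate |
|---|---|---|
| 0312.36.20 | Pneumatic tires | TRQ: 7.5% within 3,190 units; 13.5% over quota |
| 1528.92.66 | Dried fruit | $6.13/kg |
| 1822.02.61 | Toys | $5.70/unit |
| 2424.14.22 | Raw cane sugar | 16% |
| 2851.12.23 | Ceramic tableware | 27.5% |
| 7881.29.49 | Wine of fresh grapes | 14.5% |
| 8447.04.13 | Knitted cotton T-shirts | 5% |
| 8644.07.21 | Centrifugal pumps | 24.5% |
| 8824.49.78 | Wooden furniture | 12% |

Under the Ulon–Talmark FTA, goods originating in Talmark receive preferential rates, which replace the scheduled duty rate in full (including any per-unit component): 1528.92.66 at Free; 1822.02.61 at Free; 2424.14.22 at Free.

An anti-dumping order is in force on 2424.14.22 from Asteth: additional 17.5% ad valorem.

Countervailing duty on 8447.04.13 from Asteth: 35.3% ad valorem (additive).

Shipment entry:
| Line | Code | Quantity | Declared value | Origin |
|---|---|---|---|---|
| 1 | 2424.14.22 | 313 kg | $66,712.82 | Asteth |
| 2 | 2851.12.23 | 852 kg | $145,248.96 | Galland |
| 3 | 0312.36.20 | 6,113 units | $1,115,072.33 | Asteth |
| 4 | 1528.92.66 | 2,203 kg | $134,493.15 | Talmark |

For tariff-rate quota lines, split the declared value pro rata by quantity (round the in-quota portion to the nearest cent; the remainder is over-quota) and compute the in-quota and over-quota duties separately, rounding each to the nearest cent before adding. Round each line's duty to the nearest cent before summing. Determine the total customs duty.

Line 1 (2424.14.22, Asteth, 313 kg, $66,712.82):
Base rate for 2424.14.22 is 16%.
2424.14.22 has an FTA preferential rate, but origin Asteth is not Talmark; base rate stands.
Additional duty on 2424.14.22 from Asteth: +17.5%. Applied ad valorem rate: 16% + 17.5% = 33.5%.
Duty = $66,712.82 × 33.5% = $22,348.79.
Line 2 (2851.12.23, Galland, 852 kg, $145,248.96):
Base rate for 2851.12.23 is 27.5%.
Duty = $145,248.96 × 27.5% = $39,943.46.
Line 3 (0312.36.20, Asteth, 6,113 units, $1,115,072.33):
Code 0312.36.20 is under a tariff-rate quota (threshold 3,190 units). In-quota: 3,190 units at 7.5%; over-quota: 2,923 units at 13.5%.
Pro-rata value split: in-quota = $1,115,072.33 × 3,190/6,113 = $581,887.90; over-quota = $1,115,072.33 − $581,887.90 = $533,184.43.
In-quota duty = $581,887.90 × 7.5% = $43,641.59. Over-quota duty = $533,184.43 × 13.5% = $71,979.90.
Line duty = $43,641.59 + $71,979.90 = $115,621.49.
Line 4 (1528.92.66, Talmark, 2,203 kg, $134,493.15):
Base rate for 1528.92.66 is $6.13/kg.
Origin Talmark qualifies under the Ulon–Talmark agreement and 1528.92.66 is covered: preferential rate Free applies instead.
Duty = $134,493.15 × 0% = $0.00.
Total = $22,348.79 + $39,943.46 + $115,621.49 + $0.00 = $177,913.74.

$177,913.74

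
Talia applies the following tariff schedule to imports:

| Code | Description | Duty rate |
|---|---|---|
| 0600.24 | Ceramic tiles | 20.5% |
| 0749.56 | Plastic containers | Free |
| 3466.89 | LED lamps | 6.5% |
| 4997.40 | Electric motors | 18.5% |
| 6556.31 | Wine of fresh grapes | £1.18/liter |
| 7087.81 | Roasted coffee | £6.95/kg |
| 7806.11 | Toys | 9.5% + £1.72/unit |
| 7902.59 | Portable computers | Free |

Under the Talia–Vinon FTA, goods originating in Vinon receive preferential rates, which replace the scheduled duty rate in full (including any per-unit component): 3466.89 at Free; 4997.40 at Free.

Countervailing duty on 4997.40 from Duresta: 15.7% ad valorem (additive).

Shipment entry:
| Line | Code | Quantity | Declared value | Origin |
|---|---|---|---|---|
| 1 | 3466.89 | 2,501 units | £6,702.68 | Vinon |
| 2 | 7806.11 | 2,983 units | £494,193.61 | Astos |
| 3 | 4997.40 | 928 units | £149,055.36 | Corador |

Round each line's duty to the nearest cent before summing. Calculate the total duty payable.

Line 1 (3466.89, Vinon, 2,501 units, £6,702.68):
Base rate for 3466.89 is 6.5%.
Origin Vinon qualifies under the Talia–Vinon agreement and 3466.89 is covered: preferential rate Free applies instead.
Duty = £6,702.68 × 0% = £0.00.
Line 2 (7806.11, Astos, 2,983 units, £494,193.61):
Base rate for 7806.11 is 9.5% + £1.72/unit.
Duty = £494,193.61 × 9.5% + 2,983 × £1.72 = £52,079.15.
Line 3 (4997.40, Corador, 928 units, £149,055.36):
Base rate for 4997.40 is 18.5%.
4997.40 has an FTA preferential rate, but origin Corador is not Vinon; base rate stands.
The additional-duty order on 4997.40 targets Duresta, not Corador; it does not apply.
Duty = £149,055.36 × 18.5% = £27,575.24.
Total = £0.00 + £52,079.15 + £27,575.24 = £79,654.39.

£79,654.39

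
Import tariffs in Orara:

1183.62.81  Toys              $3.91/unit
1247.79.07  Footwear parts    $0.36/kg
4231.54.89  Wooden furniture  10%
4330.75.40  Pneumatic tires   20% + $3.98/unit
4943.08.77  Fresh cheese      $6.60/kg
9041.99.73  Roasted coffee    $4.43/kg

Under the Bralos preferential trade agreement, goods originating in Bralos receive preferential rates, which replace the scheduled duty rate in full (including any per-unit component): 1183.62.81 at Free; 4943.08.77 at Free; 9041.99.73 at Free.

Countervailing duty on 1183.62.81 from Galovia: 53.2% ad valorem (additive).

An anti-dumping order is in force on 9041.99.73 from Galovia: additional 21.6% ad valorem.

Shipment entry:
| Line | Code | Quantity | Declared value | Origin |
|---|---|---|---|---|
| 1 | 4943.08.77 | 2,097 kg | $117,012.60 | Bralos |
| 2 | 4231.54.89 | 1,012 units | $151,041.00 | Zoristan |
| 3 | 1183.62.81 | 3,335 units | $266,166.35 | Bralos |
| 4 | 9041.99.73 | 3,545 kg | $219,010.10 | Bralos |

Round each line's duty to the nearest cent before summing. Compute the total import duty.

$15,104.10

Line 1 (4943.08.77, Bralos, 2,097 kg, $117,012.60):
Base rate for 4943.08.77 is $6.60/kg.
Origin Bralos qualifies under the Orara–Bralos agreement and 4943.08.77 is covered: preferential rate Free applies instead.
Duty = $117,012.60 × 0% = $0.00.
Line 2 (4231.54.89, Zoristan, 1,012 units, $151,041.00):
Base rate for 4231.54.89 is 10%.
Duty = $151,041.00 × 10% = $15,104.10.
Line 3 (1183.62.81, Bralos, 3,335 units, $266,166.35):
Base rate for 1183.62.81 is $3.91/unit.
Origin Bralos qualifies under the Orara–Bralos agreement and 1183.62.81 is covered: preferential rate Free applies instead.
The additional-duty order on 1183.62.81 targets Galovia, not Bralos; it does not apply.
Duty = $266,166.35 × 0% = $0.00.
Line 4 (9041.99.73, Bralos, 3,545 kg, $219,010.10):
Base rate for 9041.99.73 is $4.43/kg.
Origin Bralos qualifies under the Orara–Bralos agreement and 9041.99.73 is covered: preferential rate Free applies instead.
The additional-duty order on 9041.99.73 targets Galovia, not Bralos; it does not apply.
Duty = $219,010.10 × 0% = $0.00.
Total = $0.00 + $15,104.10 + $0.00 + $0.00 = $15,104.10.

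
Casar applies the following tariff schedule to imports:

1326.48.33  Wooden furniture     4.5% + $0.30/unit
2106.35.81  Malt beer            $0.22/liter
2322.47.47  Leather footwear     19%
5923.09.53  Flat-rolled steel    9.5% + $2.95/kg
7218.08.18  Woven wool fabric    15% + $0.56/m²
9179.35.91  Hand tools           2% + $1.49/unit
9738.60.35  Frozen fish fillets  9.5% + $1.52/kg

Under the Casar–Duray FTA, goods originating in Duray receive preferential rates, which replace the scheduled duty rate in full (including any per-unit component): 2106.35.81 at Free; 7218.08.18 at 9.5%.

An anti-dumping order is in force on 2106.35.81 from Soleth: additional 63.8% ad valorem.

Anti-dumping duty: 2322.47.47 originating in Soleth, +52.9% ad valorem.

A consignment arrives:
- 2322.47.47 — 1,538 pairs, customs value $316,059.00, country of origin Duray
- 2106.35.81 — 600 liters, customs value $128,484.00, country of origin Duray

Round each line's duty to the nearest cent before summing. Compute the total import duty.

$60,051.21

Line 1 (2322.47.47, Duray, 1,538 pairs, $316,059.00):
Base rate for 2322.47.47 is 19%.
Origin Duray is the FTA partner but 2322.47.47 is not on the preference list; base rate stands.
The additional-duty order on 2322.47.47 targets Soleth, not Duray; it does not apply.
Duty = $316,059.00 × 19% = $60,051.21.
Line 2 (2106.35.81, Duray, 600 liters, $128,484.00):
Base rate for 2106.35.81 is $0.22/liter.
Origin Duray qualifies under the Casar–Duray agreement and 2106.35.81 is covered: preferential rate Free applies instead.
The additional-duty order on 2106.35.81 targets Soleth, not Duray; it does not apply.
Duty = $128,484.00 × 0% = $0.00.
Total = $60,051.21 + $0.00 = $60,051.21.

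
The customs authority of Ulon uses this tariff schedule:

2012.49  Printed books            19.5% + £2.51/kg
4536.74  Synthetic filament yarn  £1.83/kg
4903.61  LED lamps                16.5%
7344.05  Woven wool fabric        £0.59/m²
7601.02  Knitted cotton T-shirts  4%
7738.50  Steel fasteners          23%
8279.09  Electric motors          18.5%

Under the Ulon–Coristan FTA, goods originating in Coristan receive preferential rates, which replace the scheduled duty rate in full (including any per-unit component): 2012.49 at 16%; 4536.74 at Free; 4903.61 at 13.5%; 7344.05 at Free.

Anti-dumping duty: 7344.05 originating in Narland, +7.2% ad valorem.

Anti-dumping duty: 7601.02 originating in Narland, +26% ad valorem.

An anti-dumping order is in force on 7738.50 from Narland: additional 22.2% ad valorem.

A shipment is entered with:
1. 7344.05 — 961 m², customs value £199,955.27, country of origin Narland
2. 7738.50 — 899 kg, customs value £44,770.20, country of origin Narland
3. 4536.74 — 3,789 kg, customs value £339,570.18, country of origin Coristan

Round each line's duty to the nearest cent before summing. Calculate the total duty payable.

£35,199.90

Line 1 (7344.05, Narland, 961 m², £199,955.27):
Base rate for 7344.05 is £0.59/m².
7344.05 has an FTA preferential rate, but origin Narland is not Coristan; base rate stands.
Additional duty on 7344.05 from Narland: +7.2% ad valorem. Applied ad valorem rate = 7.2%.
Duty = £199,955.27 × 7.2% + 961 × £0.59 = £14,963.77.
Line 2 (7738.50, Narland, 899 kg, £44,770.20):
Base rate for 7738.50 is 23%.
Additional duty on 7738.50 from Narland: +22.2%. Applied ad valorem rate: 23% + 22.2% = 45.2%.
Duty = £44,770.20 × 45.2% = £20,236.13.
Line 3 (4536.74, Coristan, 3,789 kg, £339,570.18):
Base rate for 4536.74 is £1.83/kg.
Origin Coristan qualifies under the Ulon–Coristan agreement and 4536.74 is covered: preferential rate Free applies instead.
Duty = £339,570.18 × 0% = £0.00.
Total = £14,963.77 + £20,236.13 + £0.00 = £35,199.90.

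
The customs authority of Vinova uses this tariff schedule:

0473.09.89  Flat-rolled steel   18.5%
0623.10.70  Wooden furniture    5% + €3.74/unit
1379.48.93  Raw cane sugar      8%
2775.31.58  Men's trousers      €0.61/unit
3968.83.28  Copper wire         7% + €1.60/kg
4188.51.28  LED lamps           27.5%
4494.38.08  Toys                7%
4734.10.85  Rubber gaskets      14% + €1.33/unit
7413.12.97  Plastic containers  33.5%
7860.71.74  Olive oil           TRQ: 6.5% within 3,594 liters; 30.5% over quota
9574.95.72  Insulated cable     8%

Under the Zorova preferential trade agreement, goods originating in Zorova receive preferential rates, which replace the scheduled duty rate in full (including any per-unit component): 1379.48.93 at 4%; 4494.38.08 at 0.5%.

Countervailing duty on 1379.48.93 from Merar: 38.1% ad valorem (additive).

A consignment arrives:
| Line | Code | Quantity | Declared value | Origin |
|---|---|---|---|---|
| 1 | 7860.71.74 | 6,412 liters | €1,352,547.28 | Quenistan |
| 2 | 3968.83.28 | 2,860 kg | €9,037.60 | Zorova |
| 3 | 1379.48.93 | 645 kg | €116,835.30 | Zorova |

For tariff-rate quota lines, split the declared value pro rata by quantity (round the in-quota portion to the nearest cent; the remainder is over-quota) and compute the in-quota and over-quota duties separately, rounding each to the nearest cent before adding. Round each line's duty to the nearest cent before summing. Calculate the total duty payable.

Line 1 (7860.71.74, Quenistan, 6,412 liters, €1,352,547.28):
Code 7860.71.74 is under a tariff-rate quota (threshold 3,594 liters). In-quota: 3,594 liters at 6.5%; over-quota: 2,818 liters at 30.5%.
Pro-rata value split: in-quota = €1,352,547.28 × 3,594/6,412 = €758,118.36; over-quota = €1,352,547.28 − €758,118.36 = €594,428.92.
In-quota duty = €758,118.36 × 6.5% = €49,277.69. Over-quota duty = €594,428.92 × 30.5% = €181,300.82.
Line duty = €49,277.69 + €181,300.82 = €230,578.51.
Line 2 (3968.83.28, Zorova, 2,860 kg, €9,037.60):
Base rate for 3968.83.28 is 7% + €1.60/kg.
Origin Zorova is the FTA partner but 3968.83.28 is not on the preference list; base rate stands.
Duty = €9,037.60 × 7% + 2,860 × €1.60 = €5,208.63.
Line 3 (1379.48.93, Zorova, 645 kg, €116,835.30):
Base rate for 1379.48.93 is 8%.
Origin Zorova qualifies under the Vinova–Zorova agreement and 1379.48.93 is covered: preferential rate 4% applies instead.
The additional-duty order on 1379.48.93 targets Merar, not Zorova; it does not apply.
Duty = €116,835.30 × 4% = €4,673.41.
Total = €230,578.51 + €5,208.63 + €4,673.41 = €240,460.55.

€240,460.55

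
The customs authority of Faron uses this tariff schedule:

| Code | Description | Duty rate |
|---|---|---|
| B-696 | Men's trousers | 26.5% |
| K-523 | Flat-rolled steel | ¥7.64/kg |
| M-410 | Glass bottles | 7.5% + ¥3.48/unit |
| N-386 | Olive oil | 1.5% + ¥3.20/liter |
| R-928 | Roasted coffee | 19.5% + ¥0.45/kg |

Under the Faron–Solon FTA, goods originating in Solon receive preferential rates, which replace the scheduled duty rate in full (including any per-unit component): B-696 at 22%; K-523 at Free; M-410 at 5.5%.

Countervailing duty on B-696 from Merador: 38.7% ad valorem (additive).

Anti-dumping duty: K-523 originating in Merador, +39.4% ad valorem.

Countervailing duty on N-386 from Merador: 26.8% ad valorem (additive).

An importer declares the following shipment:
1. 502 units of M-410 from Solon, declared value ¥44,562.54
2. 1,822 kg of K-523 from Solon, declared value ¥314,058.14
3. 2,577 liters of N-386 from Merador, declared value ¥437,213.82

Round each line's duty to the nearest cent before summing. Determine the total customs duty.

Line 1 (M-410, Solon, 502 units, ¥44,562.54):
Base rate for M-410 is 7.5% + ¥3.48/unit.
Origin Solon qualifies under the Faron–Solon agreement and M-410 is covered: preferential rate 5.5% applies instead.
Duty = ¥44,562.54 × 5.5% = ¥2,450.94.
Line 2 (K-523, Solon, 1,822 kg, ¥314,058.14):
Base rate for K-523 is ¥7.64/kg.
Origin Solon qualifies under the Faron–Solon agreement and K-523 is covered: preferential rate Free applies instead.
The additional-duty order on K-523 targets Merador, not Solon; it does not apply.
Duty = ¥314,058.14 × 0% = ¥0.00.
Line 3 (N-386, Merador, 2,577 liters, ¥437,213.82):
Base rate for N-386 is 1.5% + ¥3.20/liter.
Additional duty on N-386 from Merador: +26.8%. Applied ad valorem rate: 1.5% + 26.8% = 28.3%.
Duty = ¥437,213.82 × 28.3% + 2,577 × ¥3.20 = ¥131,977.91.
Total = ¥2,450.94 + ¥0.00 + ¥131,977.91 = ¥134,428.85.

¥134,428.85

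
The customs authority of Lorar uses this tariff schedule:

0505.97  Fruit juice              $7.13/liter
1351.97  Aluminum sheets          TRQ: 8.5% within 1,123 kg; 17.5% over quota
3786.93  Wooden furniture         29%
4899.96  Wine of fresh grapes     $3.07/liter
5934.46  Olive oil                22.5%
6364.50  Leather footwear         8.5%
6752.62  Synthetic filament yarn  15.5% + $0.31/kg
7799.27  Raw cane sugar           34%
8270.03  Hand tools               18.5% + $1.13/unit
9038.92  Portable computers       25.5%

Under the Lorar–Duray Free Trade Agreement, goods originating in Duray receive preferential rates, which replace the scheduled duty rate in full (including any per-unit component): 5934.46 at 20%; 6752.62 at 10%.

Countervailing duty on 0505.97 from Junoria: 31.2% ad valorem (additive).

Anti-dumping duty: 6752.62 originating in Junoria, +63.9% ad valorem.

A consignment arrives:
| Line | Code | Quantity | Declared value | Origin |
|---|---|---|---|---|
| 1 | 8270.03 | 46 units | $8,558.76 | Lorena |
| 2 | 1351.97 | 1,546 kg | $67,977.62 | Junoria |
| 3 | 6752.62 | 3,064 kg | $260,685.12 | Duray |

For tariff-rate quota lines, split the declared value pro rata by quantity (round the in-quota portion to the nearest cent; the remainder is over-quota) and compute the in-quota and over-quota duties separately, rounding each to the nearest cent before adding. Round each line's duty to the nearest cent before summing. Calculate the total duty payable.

Line 1 (8270.03, Lorena, 46 units, $8,558.76):
Base rate for 8270.03 is 18.5% + $1.13/unit.
Duty = $8,558.76 × 18.5% + 46 × $1.13 = $1,635.35.
Line 2 (1351.97, Junoria, 1,546 kg, $67,977.62):
Code 1351.97 is under a tariff-rate quota (threshold 1,123 kg). In-quota: 1,123 kg at 8.5%; over-quota: 423 kg at 17.5%.
Pro-rata value split: in-quota = $67,977.62 × 1,123/1,546 = $49,378.31; over-quota = $67,977.62 − $49,378.31 = $18,599.31.
In-quota duty = $49,378.31 × 8.5% = $4,197.16. Over-quota duty = $18,599.31 × 17.5% = $3,254.88.
Line duty = $4,197.16 + $3,254.88 = $7,452.04.
Line 3 (6752.62, Duray, 3,064 kg, $260,685.12):
Base rate for 6752.62 is 15.5% + $0.31/kg.
Origin Duray qualifies under the Lorar–Duray agreement and 6752.62 is covered: preferential rate 10% applies instead.
The additional-duty order on 6752.62 targets Junoria, not Duray; it does not apply.
Duty = $260,685.12 × 10% = $26,068.51.
Total = $1,635.35 + $7,452.04 + $26,068.51 = $35,155.90.

$35,155.90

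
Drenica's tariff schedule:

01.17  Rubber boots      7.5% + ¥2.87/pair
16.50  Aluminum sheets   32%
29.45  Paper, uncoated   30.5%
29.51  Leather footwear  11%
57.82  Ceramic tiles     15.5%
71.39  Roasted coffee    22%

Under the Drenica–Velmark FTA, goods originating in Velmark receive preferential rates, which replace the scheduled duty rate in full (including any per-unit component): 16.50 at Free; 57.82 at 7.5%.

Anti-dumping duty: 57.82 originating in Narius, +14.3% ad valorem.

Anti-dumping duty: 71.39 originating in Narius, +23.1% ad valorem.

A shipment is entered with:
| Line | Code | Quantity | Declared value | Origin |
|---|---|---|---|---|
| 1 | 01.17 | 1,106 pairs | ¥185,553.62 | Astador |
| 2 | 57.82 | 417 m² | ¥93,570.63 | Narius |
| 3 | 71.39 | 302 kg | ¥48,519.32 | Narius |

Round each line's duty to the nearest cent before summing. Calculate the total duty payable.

¥66,857.00

Line 1 (01.17, Astador, 1,106 pairs, ¥185,553.62):
Base rate for 01.17 is 7.5% + ¥2.87/pair.
Duty = ¥185,553.62 × 7.5% + 1,106 × ¥2.87 = ¥17,090.74.
Line 2 (57.82, Narius, 417 m², ¥93,570.63):
Base rate for 57.82 is 15.5%.
57.82 has an FTA preferential rate, but origin Narius is not Velmark; base rate stands.
Additional duty on 57.82 from Narius: +14.3%. Applied ad valorem rate: 15.5% + 14.3% = 29.8%.
Duty = ¥93,570.63 × 29.8% = ¥27,884.05.
Line 3 (71.39, Narius, 302 kg, ¥48,519.32):
Base rate for 71.39 is 22%.
Additional duty on 71.39 from Narius: +23.1%. Applied ad valorem rate: 22% + 23.1% = 45.1%.
Duty = ¥48,519.32 × 45.1% = ¥21,882.21.
Total = ¥17,090.74 + ¥27,884.05 + ¥21,882.21 = ¥66,857.00.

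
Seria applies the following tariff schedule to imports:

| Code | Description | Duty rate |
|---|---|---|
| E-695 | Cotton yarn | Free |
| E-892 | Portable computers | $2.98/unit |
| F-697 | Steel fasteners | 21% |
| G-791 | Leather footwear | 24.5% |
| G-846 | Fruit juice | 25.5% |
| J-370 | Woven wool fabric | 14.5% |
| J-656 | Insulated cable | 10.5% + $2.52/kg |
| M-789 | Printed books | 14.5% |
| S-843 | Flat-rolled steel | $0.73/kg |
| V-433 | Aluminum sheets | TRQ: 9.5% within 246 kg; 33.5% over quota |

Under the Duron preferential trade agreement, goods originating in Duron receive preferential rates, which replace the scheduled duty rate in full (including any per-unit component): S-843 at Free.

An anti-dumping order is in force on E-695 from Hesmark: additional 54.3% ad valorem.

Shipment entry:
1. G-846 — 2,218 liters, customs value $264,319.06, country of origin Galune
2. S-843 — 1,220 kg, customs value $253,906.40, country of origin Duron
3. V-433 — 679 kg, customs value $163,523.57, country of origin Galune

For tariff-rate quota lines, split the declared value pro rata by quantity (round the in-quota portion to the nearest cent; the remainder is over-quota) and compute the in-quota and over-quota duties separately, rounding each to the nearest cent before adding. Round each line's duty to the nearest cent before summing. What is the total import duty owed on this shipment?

$107,963.16

Line 1 (G-846, Galune, 2,218 liters, $264,319.06):
Base rate for G-846 is 25.5%.
Duty = $264,319.06 × 25.5% = $67,401.36.
Line 2 (S-843, Duron, 1,220 kg, $253,906.40):
Base rate for S-843 is $0.73/kg.
Origin Duron qualifies under the Seria–Duron agreement and S-843 is covered: preferential rate Free applies instead.
Duty = $253,906.40 × 0% = $0.00.
Line 3 (V-433, Galune, 679 kg, $163,523.57):
Code V-433 is under a tariff-rate quota (threshold 246 kg). In-quota: 246 kg at 9.5%; over-quota: 433 kg at 33.5%.
Pro-rata value split: in-quota = $163,523.57 × 246/679 = $59,244.18; over-quota = $163,523.57 − $59,244.18 = $104,279.39.
In-quota duty = $59,244.18 × 9.5% = $5,628.20. Over-quota duty = $104,279.39 × 33.5% = $34,933.60.
Line duty = $5,628.20 + $34,933.60 = $40,561.80.
Total = $67,401.36 + $0.00 + $40,561.80 = $107,963.16.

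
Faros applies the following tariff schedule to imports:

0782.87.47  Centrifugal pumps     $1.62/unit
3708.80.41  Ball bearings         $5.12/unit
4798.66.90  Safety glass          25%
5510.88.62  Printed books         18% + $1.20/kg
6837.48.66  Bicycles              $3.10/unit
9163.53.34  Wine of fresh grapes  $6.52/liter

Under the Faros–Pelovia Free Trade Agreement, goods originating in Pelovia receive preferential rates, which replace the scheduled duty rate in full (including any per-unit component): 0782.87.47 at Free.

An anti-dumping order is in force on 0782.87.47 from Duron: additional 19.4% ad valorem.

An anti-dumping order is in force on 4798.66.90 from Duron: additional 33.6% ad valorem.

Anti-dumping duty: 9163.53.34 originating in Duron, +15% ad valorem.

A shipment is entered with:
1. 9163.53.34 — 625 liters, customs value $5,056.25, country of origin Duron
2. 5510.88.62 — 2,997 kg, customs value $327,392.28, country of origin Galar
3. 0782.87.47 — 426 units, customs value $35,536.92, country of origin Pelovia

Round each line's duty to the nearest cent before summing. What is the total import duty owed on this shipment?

$67,360.45

Line 1 (9163.53.34, Duron, 625 liters, $5,056.25):
Base rate for 9163.53.34 is $6.52/liter.
Additional duty on 9163.53.34 from Duron: +15% ad valorem. Applied ad valorem rate = 15%.
Duty = $5,056.25 × 15% + 625 × $6.52 = $4,833.44.
Line 2 (5510.88.62, Galar, 2,997 kg, $327,392.28):
Base rate for 5510.88.62 is 18% + $1.20/kg.
Duty = $327,392.28 × 18% + 2,997 × $1.20 = $62,527.01.
Line 3 (0782.87.47, Pelovia, 426 units, $35,536.92):
Base rate for 0782.87.47 is $1.62/unit.
Origin Pelovia qualifies under the Faros–Pelovia agreement and 0782.87.47 is covered: preferential rate Free applies instead.
The additional-duty order on 0782.87.47 targets Duron, not Pelovia; it does not apply.
Duty = $35,536.92 × 0% = $0.00.
Total = $4,833.44 + $62,527.01 + $0.00 = $67,360.45.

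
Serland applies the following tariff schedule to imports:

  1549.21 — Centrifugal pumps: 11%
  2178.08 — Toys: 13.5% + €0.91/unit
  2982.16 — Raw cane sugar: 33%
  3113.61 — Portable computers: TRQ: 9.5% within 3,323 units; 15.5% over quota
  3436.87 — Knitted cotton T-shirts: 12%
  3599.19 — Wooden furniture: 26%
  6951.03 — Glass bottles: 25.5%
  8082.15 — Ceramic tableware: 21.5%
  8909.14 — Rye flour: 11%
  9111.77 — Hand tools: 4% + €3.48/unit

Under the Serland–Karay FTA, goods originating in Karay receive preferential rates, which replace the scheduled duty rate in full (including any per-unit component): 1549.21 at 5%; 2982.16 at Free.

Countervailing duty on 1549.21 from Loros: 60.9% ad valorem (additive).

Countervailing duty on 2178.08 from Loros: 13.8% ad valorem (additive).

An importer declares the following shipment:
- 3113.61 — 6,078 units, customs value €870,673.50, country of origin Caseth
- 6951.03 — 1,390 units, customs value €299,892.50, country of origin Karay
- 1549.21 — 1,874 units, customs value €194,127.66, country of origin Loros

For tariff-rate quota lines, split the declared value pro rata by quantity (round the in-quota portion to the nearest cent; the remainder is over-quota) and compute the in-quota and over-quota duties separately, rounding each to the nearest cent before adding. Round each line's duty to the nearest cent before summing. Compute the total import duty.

€322,443.59

Line 1 (3113.61, Caseth, 6,078 units, €870,673.50):
Code 3113.61 is under a tariff-rate quota (threshold 3,323 units). In-quota: 3,323 units at 9.5%; over-quota: 2,755 units at 15.5%.
Pro-rata value split: in-quota = €870,673.50 × 3,323/6,078 = €476,019.75; over-quota = €870,673.50 − €476,019.75 = €394,653.75.
In-quota duty = €476,019.75 × 9.5% = €45,221.88. Over-quota duty = €394,653.75 × 15.5% = €61,171.33.
Line duty = €45,221.88 + €61,171.33 = €106,393.21.
Line 2 (6951.03, Karay, 1,390 units, €299,892.50):
Base rate for 6951.03 is 25.5%.
Origin Karay is the FTA partner but 6951.03 is not on the preference list; base rate stands.
Duty = €299,892.50 × 25.5% = €76,472.59.
Line 3 (1549.21, Loros, 1,874 units, €194,127.66):
Base rate for 1549.21 is 11%.
1549.21 has an FTA preferential rate, but origin Loros is not Karay; base rate stands.
Additional duty on 1549.21 from Loros: +60.9%. Applied ad valorem rate: 11% + 60.9% = 71.9%.
Duty = €194,127.66 × 71.9% = €139,577.79.
Total = €106,393.21 + €76,472.59 + €139,577.79 = €322,443.59.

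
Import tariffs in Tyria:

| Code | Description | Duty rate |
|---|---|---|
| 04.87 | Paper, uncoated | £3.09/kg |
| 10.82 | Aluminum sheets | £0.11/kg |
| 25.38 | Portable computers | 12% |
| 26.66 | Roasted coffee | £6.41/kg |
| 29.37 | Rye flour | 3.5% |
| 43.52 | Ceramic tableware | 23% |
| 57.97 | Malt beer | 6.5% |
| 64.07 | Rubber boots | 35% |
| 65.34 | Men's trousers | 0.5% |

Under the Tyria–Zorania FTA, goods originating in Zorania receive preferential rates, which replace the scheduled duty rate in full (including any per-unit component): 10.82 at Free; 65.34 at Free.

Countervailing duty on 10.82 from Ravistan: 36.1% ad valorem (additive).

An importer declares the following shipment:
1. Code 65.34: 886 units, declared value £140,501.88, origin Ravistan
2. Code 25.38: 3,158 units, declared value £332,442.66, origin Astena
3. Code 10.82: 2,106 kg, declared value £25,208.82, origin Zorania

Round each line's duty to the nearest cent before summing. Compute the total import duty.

Line 1 (65.34, Ravistan, 886 units, £140,501.88):
Base rate for 65.34 is 0.5%.
65.34 has an FTA preferential rate, but origin Ravistan is not Zorania; base rate stands.
Duty = £140,501.88 × 0.5% = £702.51.
Line 2 (25.38, Astena, 3,158 units, £332,442.66):
Base rate for 25.38 is 12%.
Duty = £332,442.66 × 12% = £39,893.12.
Line 3 (10.82, Zorania, 2,106 kg, £25,208.82):
Base rate for 10.82 is £0.11/kg.
Origin Zorania qualifies under the Tyria–Zorania agreement and 10.82 is covered: preferential rate Free applies instead.
The additional-duty order on 10.82 targets Ravistan, not Zorania; it does not apply.
Duty = £25,208.82 × 0% = £0.00.
Total = £702.51 + £39,893.12 + £0.00 = £40,595.63.

£40,595.63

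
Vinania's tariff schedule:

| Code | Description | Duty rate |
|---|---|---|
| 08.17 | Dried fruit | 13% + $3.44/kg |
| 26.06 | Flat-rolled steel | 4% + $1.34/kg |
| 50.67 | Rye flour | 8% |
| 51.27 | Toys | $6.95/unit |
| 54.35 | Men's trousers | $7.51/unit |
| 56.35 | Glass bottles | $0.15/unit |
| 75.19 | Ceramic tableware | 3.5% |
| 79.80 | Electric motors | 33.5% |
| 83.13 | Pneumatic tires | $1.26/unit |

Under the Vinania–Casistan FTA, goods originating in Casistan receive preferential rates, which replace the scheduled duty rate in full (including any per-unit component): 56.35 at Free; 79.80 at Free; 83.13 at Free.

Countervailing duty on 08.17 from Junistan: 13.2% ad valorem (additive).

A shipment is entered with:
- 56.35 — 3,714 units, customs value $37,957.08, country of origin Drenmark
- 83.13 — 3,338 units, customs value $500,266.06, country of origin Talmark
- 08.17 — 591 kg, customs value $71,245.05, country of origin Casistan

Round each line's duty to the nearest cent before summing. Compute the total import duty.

Line 1 (56.35, Drenmark, 3,714 units, $37,957.08):
Base rate for 56.35 is $0.15/unit.
56.35 has an FTA preferential rate, but origin Drenmark is not Casistan; base rate stands.
Duty = 3,714 × $0.15 = $557.10.
Line 2 (83.13, Talmark, 3,338 units, $500,266.06):
Base rate for 83.13 is $1.26/unit.
83.13 has an FTA preferential rate, but origin Talmark is not Casistan; base rate stands.
Duty = 3,338 × $1.26 = $4,205.88.
Line 3 (08.17, Casistan, 591 kg, $71,245.05):
Base rate for 08.17 is 13% + $3.44/kg.
Origin Casistan is the FTA partner but 08.17 is not on the preference list; base rate stands.
The additional-duty order on 08.17 targets Junistan, not Casistan; it does not apply.
Duty = $71,245.05 × 13% + 591 × $3.44 = $11,294.90.
Total = $557.10 + $4,205.88 + $11,294.90 = $16,057.88.

$16,057.88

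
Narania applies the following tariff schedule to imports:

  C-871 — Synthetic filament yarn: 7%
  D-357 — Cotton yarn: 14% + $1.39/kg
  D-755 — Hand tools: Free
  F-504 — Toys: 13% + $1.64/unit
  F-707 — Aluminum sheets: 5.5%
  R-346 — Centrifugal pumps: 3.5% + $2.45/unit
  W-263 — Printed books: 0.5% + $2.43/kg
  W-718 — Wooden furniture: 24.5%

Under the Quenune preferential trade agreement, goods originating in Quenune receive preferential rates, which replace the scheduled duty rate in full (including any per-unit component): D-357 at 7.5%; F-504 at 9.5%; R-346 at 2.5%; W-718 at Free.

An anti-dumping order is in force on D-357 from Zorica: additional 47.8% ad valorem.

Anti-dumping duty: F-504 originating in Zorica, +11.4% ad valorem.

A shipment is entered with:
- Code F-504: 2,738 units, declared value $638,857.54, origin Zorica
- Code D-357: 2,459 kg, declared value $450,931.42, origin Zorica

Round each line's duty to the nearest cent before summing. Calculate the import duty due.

Line 1 (F-504, Zorica, 2,738 units, $638,857.54):
Base rate for F-504 is 13% + $1.64/unit.
F-504 has an FTA preferential rate, but origin Zorica is not Quenune; base rate stands.
Additional duty on F-504 from Zorica: +11.4%. Applied ad valorem rate: 13% + 11.4% = 24.4%.
Duty = $638,857.54 × 24.4% + 2,738 × $1.64 = $160,371.56.
Line 2 (D-357, Zorica, 2,459 kg, $450,931.42):
Base rate for D-357 is 14% + $1.39/kg.
D-357 has an FTA preferential rate, but origin Zorica is not Quenune; base rate stands.
Additional duty on D-357 from Zorica: +47.8%. Applied ad valorem rate: 14% + 47.8% = 61.8%.
Duty = $450,931.42 × 61.8% + 2,459 × $1.39 = $282,093.63.
Total = $160,371.56 + $282,093.63 = $442,465.19.

$442,465.19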